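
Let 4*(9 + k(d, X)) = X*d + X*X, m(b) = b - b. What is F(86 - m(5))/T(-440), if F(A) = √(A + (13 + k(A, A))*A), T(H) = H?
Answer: -23*√602/440 ≈ -1.2825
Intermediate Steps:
m(b) = 0
k(d, X) = -9 + X²/4 + X*d/4 (k(d, X) = -9 + (X*d + X*X)/4 = -9 + (X*d + X²)/4 = -9 + (X² + X*d)/4 = -9 + (X²/4 + X*d/4) = -9 + X²/4 + X*d/4)
F(A) = √(A + A*(4 + A²/2)) (F(A) = √(A + (13 + (-9 + A²/4 + A*A/4))*A) = √(A + (13 + (-9 + A²/4 + A²/4))*A) = √(A + (13 + (-9 + A²/2))*A) = √(A + (4 + A²/2)*A) = √(A + A*(4 + A²/2)))
F(86 - m(5))/T(-440) = (√2*√((86 - 1*0)*(10 + (86 - 1*0)²))/2)/(-440) = (√2*√((86 + 0)*(10 + (86 + 0)²))/2)*(-1/440) = (√2*√(86*(10 + 86²))/2)*(-1/440) = (√2*√(86*(10 + 7396))/2)*(-1/440) = (√2*√(86*7406)/2)*(-1/440) = (√2*√636916/2)*(-1/440) = (√2*(46*√301)/2)*(-1/440) = (23*√602)*(-1/440) = -23*√602/440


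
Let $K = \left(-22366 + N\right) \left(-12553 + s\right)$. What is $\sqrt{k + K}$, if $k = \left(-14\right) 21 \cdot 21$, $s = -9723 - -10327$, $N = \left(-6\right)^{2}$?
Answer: $14 \sqrt{1361301} \approx 16334.0$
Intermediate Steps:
$N = 36$
$s = 604$ ($s = -9723 + 10327 = 604$)
$K = 266821170$ ($K = \left(-22366 + 36\right) \left(-12553 + 604\right) = \left(-22330\right) \left(-11949\right) = 266821170$)
$k = -6174$ ($k = \left(-294\right) 21 = -6174$)
$\sqrt{k + K} = \sqrt{-6174 + 266821170} = \sqrt{266814996} = 14 \sqrt{1361301}$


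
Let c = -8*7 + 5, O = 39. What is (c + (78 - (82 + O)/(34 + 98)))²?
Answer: 97969/144 ≈ 680.34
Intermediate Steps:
c = -51 (c = -56 + 5 = -51)
(c + (78 - (82 + O)/(34 + 98)))² = (-51 + (78 - (82 + 39)/(34 + 98)))² = (-51 + (78 - 121/132))² = (-51 + (78 - 1*11/12))² = (-51 + (78 - 11/12))² = (-51 + 925/12)² = (313/12)² = 97969/144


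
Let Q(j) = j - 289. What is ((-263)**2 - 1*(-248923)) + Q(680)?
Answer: 318483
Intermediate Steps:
Q(j) = -289 + j
((-263)**2 - 1*(-248923)) + Q(680) = ((-263)**2 - 1*(-248923)) + (-289 + 680) = (69169 + 248923) + 391 = 318092 + 391 = 318483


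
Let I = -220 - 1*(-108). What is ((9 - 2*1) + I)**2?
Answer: 11025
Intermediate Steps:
I = -112 (I = -220 + 108 = -112)
((9 - 2*1) + I)**2 = ((9 - 2*1) - 112)**2 = ((9 - 2) - 112)**2 = (7 - 112)**2 = (-105)**2 = 11025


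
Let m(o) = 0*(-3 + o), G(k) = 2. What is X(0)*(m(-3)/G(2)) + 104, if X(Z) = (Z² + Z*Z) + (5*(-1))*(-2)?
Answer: 104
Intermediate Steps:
m(o) = 0
X(Z) = 10 + 2*Z² (X(Z) = (Z² + Z²) - 5*(-2) = 2*Z² + 10 = 10 + 2*Z²)
X(0)*(m(-3)/G(2)) + 104 = (10 + 2*0²)*(0/2) + 104 = (10 + 2*0)*(0*(½)) + 104 = (10 + 0)*0 + 104 = 10*0 + 104 = 0 + 104 = 104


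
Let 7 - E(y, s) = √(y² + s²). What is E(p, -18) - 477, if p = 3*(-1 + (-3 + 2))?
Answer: -470 - 6*√10 ≈ -488.97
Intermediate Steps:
p = -6 (p = 3*(-1 - 1) = 3*(-2) = -6)
E(y, s) = 7 - √(s² + y²) (E(y, s) = 7 - √(y² + s²) = 7 - √(s² + y²))
E(p, -18) - 477 = (7 - √((-18)² + (-6)²)) - 477 = (7 - √(324 + 36)) - 477 = (7 - √360) - 477 = (7 - 6*√10) - 477 = -470 - 6*√10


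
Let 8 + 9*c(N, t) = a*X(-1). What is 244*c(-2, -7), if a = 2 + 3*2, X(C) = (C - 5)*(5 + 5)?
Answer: -119072/9 ≈ -13230.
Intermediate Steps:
X(C) = -50 + 10*C (X(C) = (-5 + C)*10 = -50 + 10*C)
a = 8 (a = 2 + 6 = 8)
c(N, t) = -488/9 (c(N, t) = -8/9 + (8*(-50 + 10*(-1)))/9 = -8/9 + (8*(-50 - 10))/9 = -8/9 + (8*(-60))/9 = -8/9 + (⅑)*(-480) = -8/9 - 160/3 = -488/9)
244*c(-2, -7) = 244*(-488/9) = -119072/9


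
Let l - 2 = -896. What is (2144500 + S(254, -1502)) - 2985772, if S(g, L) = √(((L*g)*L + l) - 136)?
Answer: -841272 + √573023986 ≈ -8.1733e+5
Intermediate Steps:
l = -894 (l = 2 - 896 = -894)
S(g, L) = √(-1030 + g*L²) (S(g, L) = √(((L*g)*L - 894) - 136) = √((g*L² - 894) - 136) = √((-894 + g*L²) - 136) = √(-1030 + g*L²))
(2144500 + S(254, -1502)) - 2985772 = (2144500 + √(-1030 + 254*(-1502)²)) - 2985772 = (2144500 + √(-1030 + 254*2256004)) - 2985772 = (2144500 + √(-1030 + 573025016)) - 2985772 = (2144500 + √573023986) - 2985772 = -841272 + √573023986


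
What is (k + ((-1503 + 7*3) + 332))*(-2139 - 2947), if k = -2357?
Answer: 17836602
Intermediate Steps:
(k + ((-1503 + 7*3) + 332))*(-2139 - 2947) = (-2357 + ((-1503 + 7*3) + 332))*(-2139 - 2947) = (-2357 + ((-1503 + 21) + 332))*(-5086) = (-2357 + (-1482 + 332))*(-5086) = (-2357 - 1150)*(-5086) = -3507*(-5086) = 17836602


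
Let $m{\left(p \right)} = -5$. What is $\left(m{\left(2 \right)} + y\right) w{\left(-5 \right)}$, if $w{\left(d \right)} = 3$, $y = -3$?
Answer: $-24$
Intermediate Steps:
$\left(m{\left(2 \right)} + y\right) w{\left(-5 \right)} = \left(-5 - 3\right) 3 = \left(-8\right) 3 = -24$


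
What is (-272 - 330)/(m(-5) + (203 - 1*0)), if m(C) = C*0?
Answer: -86/29 ≈ -2.9655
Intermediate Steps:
m(C) = 0
(-272 - 330)/(m(-5) + (203 - 1*0)) = (-272 - 330)/(0 + (203 - 1*0)) = -602/(0 + (203 + 0)) = -602/(0 + 203) = -602/203 = -602*1/203 = -86/29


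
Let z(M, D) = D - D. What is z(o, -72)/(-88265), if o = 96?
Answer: 0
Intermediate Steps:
z(M, D) = 0
z(o, -72)/(-88265) = 0/(-88265) = 0*(-1/88265) = 0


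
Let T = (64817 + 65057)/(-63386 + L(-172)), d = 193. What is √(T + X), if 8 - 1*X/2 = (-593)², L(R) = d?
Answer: 10*I*√28084630733549/63193 ≈ 838.62*I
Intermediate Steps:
L(R) = 193
T = -129874/63193 (T = (64817 + 65057)/(-63386 + 193) = 129874/(-63193) = 129874*(-1/63193) = -129874/63193 ≈ -2.0552)
X = -703282 (X = 16 - 2*(-593)² = 16 - 2*351649 = 16 - 703298 = -703282)
√(T + X) = √(-129874/63193 - 703282) = √(-44442629300/63193) = 10*I*√28084630733549/63193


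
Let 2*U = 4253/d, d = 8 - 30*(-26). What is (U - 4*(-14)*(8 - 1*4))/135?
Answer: 357277/212760 ≈ 1.6792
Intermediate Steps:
d = 788 (d = 8 + 780 = 788)
U = 4253/1576 (U = (4253/788)/2 = (4253*(1/788))/2 = (½)*(4253/788) = 4253/1576 ≈ 2.6986)
(U - 4*(-14)*(8 - 1*4))/135 = (4253/1576 - 4*(-14)*(8 - 1*4))/135 = (4253/1576 - (-56)*(8 - 4))*(1/135) = (4253/1576 - (-56)*4)*(1/135) = (4253/1576 - 1*(-224))*(1/135) = (4253/1576 + 224)*(1/135) = (357277/1576)*(1/135) = 357277/212760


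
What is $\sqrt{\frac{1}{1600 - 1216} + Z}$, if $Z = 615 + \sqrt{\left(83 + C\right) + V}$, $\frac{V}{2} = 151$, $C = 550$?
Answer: $\frac{\sqrt{1416966 + 2304 \sqrt{935}}}{48} \approx 25.408$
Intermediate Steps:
$V = 302$ ($V = 2 \cdot 151 = 302$)
$Z = 615 + \sqrt{935}$ ($Z = 615 + \sqrt{\left(83 + 550\right) + 302} = 615 + \sqrt{633 + 302} = 615 + \sqrt{935} \approx 645.58$)
$\sqrt{\frac{1}{1600 - 1216} + Z} = \sqrt{\frac{1}{1600 - 1216} + \left(615 + \sqrt{935}\right)} = \sqrt{\frac{1}{384} + \left(615 + \sqrt{935}\right)} = \sqrt{\frac{236161}{384} + \sqrt{935}}$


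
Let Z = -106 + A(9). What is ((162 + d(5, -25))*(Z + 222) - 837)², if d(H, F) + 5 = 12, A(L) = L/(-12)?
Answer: 5559342721/16 ≈ 3.4746e+8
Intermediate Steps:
A(L) = -L/12 (A(L) = L*(-1/12) = -L/12)
Z = -427/4 (Z = -106 - 1/12*9 = -106 - ¾ = -427/4 ≈ -106.75)
d(H, F) = 7 (d(H, F) = -5 + 12 = 7)
((162 + d(5, -25))*(Z + 222) - 837)² = ((162 + 7)*(-427/4 + 222) - 837)² = (169*(461/4) - 837)² = (77909/4 - 837)² = (74561/4)² = 5559342721/16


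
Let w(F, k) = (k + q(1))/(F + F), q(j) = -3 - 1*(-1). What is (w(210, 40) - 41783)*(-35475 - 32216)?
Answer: 593948655001/210 ≈ 2.8283e+9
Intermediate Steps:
q(j) = -2 (q(j) = -3 + 1 = -2)
w(F, k) = (-2 + k)/(2*F) (w(F, k) = (k - 2)/(F + F) = (-2 + k)/((2*F)) = (-2 + k)*(1/(2*F)) = (-2 + k)/(2*F))
(w(210, 40) - 41783)*(-35475 - 32216) = ((1/2)*(-2 + 40)/210 - 41783)*(-35475 - 32216) = ((1/2)*(1/210)*38 - 41783)*(-67691) = (19/210 - 41783)*(-67691) = -8774411/210*(-67691) = 593948655001/210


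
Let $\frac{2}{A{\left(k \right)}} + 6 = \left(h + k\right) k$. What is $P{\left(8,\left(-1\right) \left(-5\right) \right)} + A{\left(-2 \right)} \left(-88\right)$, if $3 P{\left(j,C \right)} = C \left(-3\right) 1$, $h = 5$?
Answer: $\frac{29}{3} \approx 9.6667$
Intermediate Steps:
$P{\left(j,C \right)} = - C$ ($P{\left(j,C \right)} = \frac{C \left(-3\right) 1}{3} = \frac{- 3 C 1}{3} = \frac{\left(-3\right) C}{3} = - C$)
$A{\left(k \right)} = \frac{2}{-6 + k \left(5 + k\right)}$ ($A{\left(k \right)} = \frac{2}{-6 + \left(5 + k\right) k} = \frac{2}{-6 + k \left(5 + k\right)}$)
$P{\left(8,\left(-1\right) \left(-5\right) \right)} + A{\left(-2 \right)} \left(-88\right) = - \left(-1\right) \left(-5\right) + \frac{2}{-6 + \left(-2\right)^{2} + 5 \left(-2\right)} \left(-88\right) = \left(-1\right) 5 + \frac{2}{-6 + 4 - 10} \left(-88\right) = -5 + \frac{2}{-12} \left(-88\right) = -5 + 2 \left(- \frac{1}{12}\right) \left(-88\right) = -5 - - \frac{44}{3} = -5 + \frac{44}{3} = \frac{29}{3}$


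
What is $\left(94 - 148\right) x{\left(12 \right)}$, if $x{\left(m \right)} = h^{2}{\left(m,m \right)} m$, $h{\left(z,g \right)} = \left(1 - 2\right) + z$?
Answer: $-78408$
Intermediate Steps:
$h{\left(z,g \right)} = -1 + z$
$x{\left(m \right)} = m \left(-1 + m\right)^{2}$ ($x{\left(m \right)} = \left(-1 + m\right)^{2} m = m \left(-1 + m\right)^{2}$)
$\left(94 - 148\right) x{\left(12 \right)} = \left(94 - 148\right) 12 \left(-1 + 12\right)^{2} = - 54 \cdot 12 \cdot 11^{2} = - 54 \cdot 12 \cdot 121 = \left(-54\right) 1452 = -78408$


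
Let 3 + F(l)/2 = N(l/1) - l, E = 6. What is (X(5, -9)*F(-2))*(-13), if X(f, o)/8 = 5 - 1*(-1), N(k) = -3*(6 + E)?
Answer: 46176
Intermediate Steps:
N(k) = -36 (N(k) = -3*(6 + 6) = -3*12 = -36)
X(f, o) = 48 (X(f, o) = 8*(5 - 1*(-1)) = 8*(5 + 1) = 8*6 = 48)
F(l) = -78 - 2*l (F(l) = -6 + 2*(-36 - l) = -6 + (-72 - 2*l) = -78 - 2*l)
(X(5, -9)*F(-2))*(-13) = (48*(-78 - 2*(-2)))*(-13) = (48*(-78 + 4))*(-13) = (48*(-74))*(-13) = -3552*(-13) = 46176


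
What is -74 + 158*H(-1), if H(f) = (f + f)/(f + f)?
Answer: 84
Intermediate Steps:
H(f) = 1 (H(f) = (2*f)/((2*f)) = (2*f)*(1/(2*f)) = 1)
-74 + 158*H(-1) = -74 + 158*1 = -74 + 158 = 84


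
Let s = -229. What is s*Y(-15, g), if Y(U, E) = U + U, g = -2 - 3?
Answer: 6870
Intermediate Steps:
g = -5
Y(U, E) = 2*U
s*Y(-15, g) = -458*(-15) = -229*(-30) = 6870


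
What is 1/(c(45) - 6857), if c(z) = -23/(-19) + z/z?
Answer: -19/130241 ≈ -0.00014588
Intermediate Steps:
c(z) = 42/19 (c(z) = -23*(-1/19) + 1 = 23/19 + 1 = 42/19)
1/(c(45) - 6857) = 1/(42/19 - 6857) = 1/(-130241/19) = -19/130241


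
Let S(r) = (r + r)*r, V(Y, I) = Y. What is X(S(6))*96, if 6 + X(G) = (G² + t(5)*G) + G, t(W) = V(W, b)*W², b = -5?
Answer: 1368000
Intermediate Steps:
t(W) = W³ (t(W) = W*W² = W³)
S(r) = 2*r² (S(r) = (2*r)*r = 2*r²)
X(G) = -6 + G² + 126*G (X(G) = -6 + ((G² + 5³*G) + G) = -6 + ((G² + 125*G) + G) = -6 + (G² + 126*G) = -6 + G² + 126*G)
X(S(6))*96 = (-6 + (2*6²)² + 126*(2*6²))*96 = (-6 + (2*36)² + 126*(2*36))*96 = (-6 + 72² + 126*72)*96 = (-6 + 5184 + 9072)*96 = 14250*96 = 1368000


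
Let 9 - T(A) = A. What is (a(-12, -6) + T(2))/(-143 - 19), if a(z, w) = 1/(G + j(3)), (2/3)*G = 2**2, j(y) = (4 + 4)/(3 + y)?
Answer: -157/3564 ≈ -0.044052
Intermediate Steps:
j(y) = 8/(3 + y)
T(A) = 9 - A
G = 6 (G = (3/2)*2**2 = (3/2)*4 = 6)
a(z, w) = 3/22 (a(z, w) = 1/(6 + 8/(3 + 3)) = 1/(6 + 8/6) = 1/(6 + 8*(1/6)) = 1/(6 + 4/3) = 1/(22/3) = 3/22)
(a(-12, -6) + T(2))/(-143 - 19) = (3/22 + (9 - 1*2))/(-143 - 19) = (3/22 + (9 - 2))/(-162) = -(3/22 + 7)/162 = -1/162*157/22 = -157/3564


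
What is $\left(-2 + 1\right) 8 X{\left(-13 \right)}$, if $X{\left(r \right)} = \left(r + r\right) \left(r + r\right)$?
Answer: $-5408$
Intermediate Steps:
$X{\left(r \right)} = 4 r^{2}$ ($X{\left(r \right)} = 2 r 2 r = 4 r^{2}$)
$\left(-2 + 1\right) 8 X{\left(-13 \right)} = \left(-2 + 1\right) 8 \cdot 4 \left(-13\right)^{2} = \left(-1\right) 8 \cdot 4 \cdot 169 = \left(-8\right) 676 = -5408$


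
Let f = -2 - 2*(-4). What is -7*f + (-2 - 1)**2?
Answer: -33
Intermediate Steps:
f = 6 (f = -2 + 8 = 6)
-7*f + (-2 - 1)**2 = -7*6 + (-2 - 1)**2 = -42 + (-3)**2 = -42 + 9 = -33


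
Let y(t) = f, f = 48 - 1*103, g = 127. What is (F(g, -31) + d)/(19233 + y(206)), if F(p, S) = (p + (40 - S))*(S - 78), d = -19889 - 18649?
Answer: -30060/9589 ≈ -3.1348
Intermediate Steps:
d = -38538
f = -55 (f = 48 - 103 = -55)
F(p, S) = (-78 + S)*(40 + p - S) (F(p, S) = (40 + p - S)*(-78 + S) = (-78 + S)*(40 + p - S))
y(t) = -55
(F(g, -31) + d)/(19233 + y(206)) = ((-3120 - 1*(-31)² - 78*127 + 118*(-31) - 31*127) - 38538)/(19233 - 55) = ((-3120 - 1*961 - 9906 - 3658 - 3937) - 38538)/19178 = ((-3120 - 961 - 9906 - 3658 - 3937) - 38538)*(1/19178) = (-21582 - 38538)*(1/19178) = -60120*1/19178 = -30060/9589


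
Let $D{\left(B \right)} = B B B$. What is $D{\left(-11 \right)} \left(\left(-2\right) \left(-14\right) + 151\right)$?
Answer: $-238249$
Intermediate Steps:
$D{\left(B \right)} = B^{3}$ ($D{\left(B \right)} = B^{2} B = B^{3}$)
$D{\left(-11 \right)} \left(\left(-2\right) \left(-14\right) + 151\right) = \left(-11\right)^{3} \left(\left(-2\right) \left(-14\right) + 151\right) = - 1331 \left(28 + 151\right) = \left(-1331\right) 179 = -238249$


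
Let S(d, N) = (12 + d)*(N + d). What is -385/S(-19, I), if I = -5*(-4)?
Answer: 55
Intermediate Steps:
I = 20
-385/S(-19, I) = -385/((-19)² + 12*20 + 12*(-19) + 20*(-19)) = -385/(361 + 240 - 228 - 380) = -385/(-7) = -385*(-⅐) = 55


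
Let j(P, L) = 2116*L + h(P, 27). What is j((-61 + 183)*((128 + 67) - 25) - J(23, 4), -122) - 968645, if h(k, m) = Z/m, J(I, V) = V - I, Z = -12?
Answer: -11041177/9 ≈ -1.2268e+6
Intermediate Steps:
h(k, m) = -12/m
j(P, L) = -4/9 + 2116*L (j(P, L) = 2116*L - 12/27 = 2116*L - 12*1/27 = 2116*L - 4/9 = -4/9 + 2116*L)
j((-61 + 183)*((128 + 67) - 25) - J(23, 4), -122) - 968645 = (-4/9 + 2116*(-122)) - 968645 = (-4/9 - 258152) - 968645 = -2323372/9 - 968645 = -11041177/9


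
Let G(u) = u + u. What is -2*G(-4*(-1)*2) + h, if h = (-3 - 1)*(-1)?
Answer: -28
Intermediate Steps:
h = 4 (h = -4*(-1) = 4)
G(u) = 2*u
-2*G(-4*(-1)*2) + h = -4*-4*(-1)*2 + 4 = -4*4*2 + 4 = -4*8 + 4 = -2*16 + 4 = -32 + 4 = -28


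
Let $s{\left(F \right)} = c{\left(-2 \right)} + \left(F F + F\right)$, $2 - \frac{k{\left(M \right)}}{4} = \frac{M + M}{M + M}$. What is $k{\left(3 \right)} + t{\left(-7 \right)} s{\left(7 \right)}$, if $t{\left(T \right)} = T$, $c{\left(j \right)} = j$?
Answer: $-374$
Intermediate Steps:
$k{\left(M \right)} = 4$ ($k{\left(M \right)} = 8 - 4 \frac{M + M}{M + M} = 8 - 4 \frac{2 M}{2 M} = 8 - 4 \cdot 2 M \frac{1}{2 M} = 8 - 4 = 4$)
$s{\left(F \right)} = -2 + F + F^{2}$ ($s{\left(F \right)} = -2 + \left(F F + F\right) = -2 + \left(F^{2} + F\right) = -2 + \left(F + F^{2}\right) = -2 + F + F^{2}$)
$k{\left(3 \right)} + t{\left(-7 \right)} s{\left(7 \right)} = 4 - 7 \left(-2 + 7 + 7^{2}\right) = 4 - 7 \left(-2 + 7 + 49\right) = 4 - 378 = -374$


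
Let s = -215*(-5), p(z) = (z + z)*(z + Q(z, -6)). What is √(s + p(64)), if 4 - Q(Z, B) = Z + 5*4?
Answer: I*√973 ≈ 31.193*I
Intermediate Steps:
Q(Z, B) = -16 - Z (Q(Z, B) = 4 - (Z + 5*4) = 4 - (Z + 20) = 4 - (20 + Z) = 4 + (-20 - Z) = -16 - Z)
p(z) = -32*z (p(z) = (z + z)*(z + (-16 - z)) = (2*z)*(-16) = -32*z)
s = 1075
√(s + p(64)) = √(1075 - 32*64) = √(1075 - 2048) = √(-973) = I*√973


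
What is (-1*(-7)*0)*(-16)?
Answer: 0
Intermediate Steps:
(-1*(-7)*0)*(-16) = (7*0)*(-16) = 0*(-16) = 0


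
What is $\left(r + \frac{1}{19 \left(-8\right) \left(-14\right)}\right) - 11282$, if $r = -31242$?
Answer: $- \frac{90491071}{2128} \approx -42524.0$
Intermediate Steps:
$\left(r + \frac{1}{19 \left(-8\right) \left(-14\right)}\right) - 11282 = \left(-31242 + \frac{1}{19 \left(-8\right) \left(-14\right)}\right) - 11282 = \left(-31242 + \frac{1}{\left(-152\right) \left(-14\right)}\right) - 11282 = \left(-31242 + \frac{1}{2128}\right) - 11282 = - \frac{66482975}{2128} - 11282 = - \frac{90491071}{2128}$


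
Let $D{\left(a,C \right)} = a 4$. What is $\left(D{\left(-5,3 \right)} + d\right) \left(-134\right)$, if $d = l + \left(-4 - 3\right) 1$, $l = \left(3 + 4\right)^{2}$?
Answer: $-2948$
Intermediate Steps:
$D{\left(a,C \right)} = 4 a$
$l = 49$ ($l = 7^{2} = 49$)
$d = 42$ ($d = 49 + \left(-4 - 3\right) 1 = 49 - 7 = 42$)
$\left(D{\left(-5,3 \right)} + d\right) \left(-134\right) = \left(4 \left(-5\right) + 42\right) \left(-134\right) = \left(-20 + 42\right) \left(-134\right) = 22 \left(-134\right) = -2948$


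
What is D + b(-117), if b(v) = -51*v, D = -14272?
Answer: -8305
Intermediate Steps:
D + b(-117) = -14272 - 51*(-117) = -14272 + 5967 = -8305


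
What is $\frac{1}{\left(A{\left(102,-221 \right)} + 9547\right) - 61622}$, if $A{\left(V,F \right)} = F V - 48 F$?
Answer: $- \frac{1}{64009} \approx -1.5623 \cdot 10^{-5}$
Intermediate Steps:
$A{\left(V,F \right)} = - 48 F + F V$
$\frac{1}{\left(A{\left(102,-221 \right)} + 9547\right) - 61622} = \frac{1}{\left(- 221 \left(-48 + 102\right) + 9547\right) - 61622} = \frac{1}{\left(\left(-221\right) 54 + 9547\right) - 61622} = \frac{1}{\left(-11934 + 9547\right) - 61622} = \frac{1}{-2387 - 61622} = \frac{1}{-64009} = - \frac{1}{64009}$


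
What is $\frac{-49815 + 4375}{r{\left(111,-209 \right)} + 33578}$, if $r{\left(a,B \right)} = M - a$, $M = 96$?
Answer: $- \frac{45440}{33563} \approx -1.3539$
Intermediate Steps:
$r{\left(a,B \right)} = 96 - a$
$\frac{-49815 + 4375}{r{\left(111,-209 \right)} + 33578} = \frac{-49815 + 4375}{\left(96 - 111\right) + 33578} = - \frac{45440}{\left(96 - 111\right) + 33578} = - \frac{45440}{-15 + 33578} = - \frac{45440}{33563}$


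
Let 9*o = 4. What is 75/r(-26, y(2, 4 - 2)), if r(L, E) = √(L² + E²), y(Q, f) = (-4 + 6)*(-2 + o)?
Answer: 135*√13885/5554 ≈ 2.8642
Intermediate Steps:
o = 4/9 (o = (⅑)*4 = 4/9 ≈ 0.44444)
y(Q, f) = -28/9 (y(Q, f) = (-4 + 6)*(-2 + 4/9) = 2*(-14/9) = -28/9)
r(L, E) = √(E² + L²)
75/r(-26, y(2, 4 - 2)) = 75/(√((-28/9)² + (-26)²)) = 75/(√(784/81 + 676)) = 75/(√(55540/81)) = 75/((2*√13885/9)) = 75*(9*√13885/27770) = 135*√13885/5554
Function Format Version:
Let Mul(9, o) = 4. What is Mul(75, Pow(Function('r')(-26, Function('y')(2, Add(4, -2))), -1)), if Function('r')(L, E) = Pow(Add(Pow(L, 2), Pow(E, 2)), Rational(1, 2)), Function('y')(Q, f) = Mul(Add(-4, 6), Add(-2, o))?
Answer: Mul(Rational(135, 5554), Pow(13885, Rational(1, 2))) ≈ 2.8642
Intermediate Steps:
o = Rational(4, 9) (o = Mul(Rational(1, 9), 4) = Rational(4, 9) ≈ 0.44444)
Function('y')(Q, f) = Rational(-28, 9) (Function('y')(Q, f) = Mul(Add(-4, 6), Add(-2, Rational(4, 9))) = Mul(2, Rational(-14, 9)) = Rational(-28, 9))
Function('r')(L, E) = Pow(Add(Pow(E, 2), Pow(L, 2)), Rational(1, 2))
Mul(75, Pow(Function('r')(-26, Function('y')(2, Add(4, -2))), -1)) = Mul(75, Pow(Pow(Add(Pow(Rational(-28, 9), 2), Pow(-26, 2)), Rational(1, 2)), -1)) = Mul(75, Pow(Pow(Add(Rational(784, 81), 676), Rational(1, 2)), -1)) = Mul(75, Pow(Pow(Rational(55540, 81), Rational(1, 2)), -1)) = Mul(75, Pow(Mul(Rational(2, 9), Pow(13885, Rational(1, 2))), -1)) = Mul(75, Mul(Rational(9, 27770), Pow(13885, Rational(1, 2)))) = Mul(Rational(135, 5554), Pow(13885, Rational(1, 2)))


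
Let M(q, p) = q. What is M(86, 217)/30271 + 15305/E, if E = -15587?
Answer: -461957173/471834077 ≈ -0.97907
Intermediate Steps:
M(86, 217)/30271 + 15305/E = 86/30271 + 15305/(-15587) = 86*(1/30271) + 15305*(-1/15587) = 86/30271 - 15305/15587 = -461957173/471834077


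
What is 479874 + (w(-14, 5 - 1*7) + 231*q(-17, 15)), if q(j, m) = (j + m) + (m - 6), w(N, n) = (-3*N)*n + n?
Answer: 481405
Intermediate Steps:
w(N, n) = n - 3*N*n (w(N, n) = -3*N*n + n = n - 3*N*n)
q(j, m) = -6 + j + 2*m (q(j, m) = (j + m) + (-6 + m) = -6 + j + 2*m)
479874 + (w(-14, 5 - 1*7) + 231*q(-17, 15)) = 479874 + ((5 - 1*7)*(1 - 3*(-14)) + 231*(-6 - 17 + 2*15)) = 479874 + ((5 - 7)*(1 + 42) + 231*(-6 - 17 + 30)) = 479874 + (-2*43 + 231*7) = 479874 + (-86 + 1617) = 479874 + 1531 = 481405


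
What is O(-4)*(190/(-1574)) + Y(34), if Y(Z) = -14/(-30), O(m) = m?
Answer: 11209/11805 ≈ 0.94951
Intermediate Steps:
Y(Z) = 7/15 (Y(Z) = -14*(-1/30) = 7/15)
O(-4)*(190/(-1574)) + Y(34) = -760/(-1574) + 7/15 = -760*(-1)/1574 + 7/15 = -4*(-95/787) + 7/15 = 380/787 + 7/15 = 11209/11805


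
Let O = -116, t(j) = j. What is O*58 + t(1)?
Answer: -6727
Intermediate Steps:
O*58 + t(1) = -116*58 + 1 = -6728 + 1 = -6727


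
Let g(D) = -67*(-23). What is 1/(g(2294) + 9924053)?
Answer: 1/9925594 ≈ 1.0075e-7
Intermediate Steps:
g(D) = 1541
1/(g(2294) + 9924053) = 1/(1541 + 9924053) = 1/9925594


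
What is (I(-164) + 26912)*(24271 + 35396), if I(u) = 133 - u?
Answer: 1623479403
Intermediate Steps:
(I(-164) + 26912)*(24271 + 35396) = ((133 - 1*(-164)) + 26912)*(24271 + 35396) = ((133 + 164) + 26912)*59667 = (297 + 26912)*59667 = 27209*59667 = 1623479403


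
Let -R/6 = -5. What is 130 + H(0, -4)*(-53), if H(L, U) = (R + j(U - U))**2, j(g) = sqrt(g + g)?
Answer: -47570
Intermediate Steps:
j(g) = sqrt(2)*sqrt(g) (j(g) = sqrt(2*g) = sqrt(2)*sqrt(g))
R = 30 (R = -6*(-5) = 30)
H(L, U) = 900 (H(L, U) = (30 + sqrt(2)*sqrt(U - U))**2 = (30 + sqrt(2)*sqrt(0))**2 = (30 + sqrt(2)*0)**2 = (30 + 0)**2 = 30**2 = 900)
130 + H(0, -4)*(-53) = 130 + 900*(-53) = 130 - 47700 = -47570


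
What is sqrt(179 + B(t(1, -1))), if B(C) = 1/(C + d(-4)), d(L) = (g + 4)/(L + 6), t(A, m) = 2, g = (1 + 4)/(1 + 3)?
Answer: sqrt(245347)/37 ≈ 13.387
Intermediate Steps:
g = 5/4 ≈ 1.2500
d(L) = 21/(4*(6 + L)) (d(L) = (5/4 + 4)/(L + 6) = 21/(4*(6 + L)))
B(C) = 1/(21/8 + C) (B(C) = 1/(C + 21/(4*(6 - 4))) = 1/(C + (21/4)/2) = 1/(C + (21/4)*(1/2)) = 1/(C + 21/8) = 1/(21/8 + C))
sqrt(179 + B(t(1, -1))) = sqrt(179 + 8/(21 + 8*2)) = sqrt(179 + 8/(21 + 16)) = sqrt(179 + 8/37) = sqrt(6631/37) = sqrt(245347)/37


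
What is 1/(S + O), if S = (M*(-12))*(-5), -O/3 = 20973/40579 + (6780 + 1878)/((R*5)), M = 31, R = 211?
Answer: 42810845/78507793209 ≈ 0.00054531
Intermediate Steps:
O = -1120378491/42810845 (O = -3*(20973/40579 + (6780 + 1878)/((211*5))) = -3*(20973*(1/40579) + 8658/1055) = -3*(20973/40579 + 8658*(1/1055)) = -3*(20973/40579 + 8658/1055) = -3*373459497/42810845 = -1120378491/42810845 ≈ -26.170)
S = 1860 (S = (31*(-12))*(-5) = -372*(-5) = 1860)
1/(S + O) = 1/(1860 - 1120378491/42810845) = 1/(78507793209/42810845) = 42810845/78507793209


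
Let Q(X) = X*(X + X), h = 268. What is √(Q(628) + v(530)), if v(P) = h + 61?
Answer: √789097 ≈ 888.31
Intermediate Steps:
v(P) = 329 (v(P) = 268 + 61 = 329)
Q(X) = 2*X² (Q(X) = X*(2*X) = 2*X²)
√(Q(628) + v(530)) = √(2*628² + 329) = √(2*394384 + 329) = √(788768 + 329) = √789097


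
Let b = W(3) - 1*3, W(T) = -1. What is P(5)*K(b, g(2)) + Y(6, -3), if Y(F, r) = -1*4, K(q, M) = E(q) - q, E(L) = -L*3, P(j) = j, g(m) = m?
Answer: 76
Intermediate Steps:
E(L) = -3*L
b = -4 (b = -1 - 1*3 = -1 - 3 = -4)
K(q, M) = -4*q (K(q, M) = -3*q - q = -4*q)
Y(F, r) = -4
P(5)*K(b, g(2)) + Y(6, -3) = 5*(-4*(-4)) - 4 = 5*16 - 4 = 80 - 4 = 76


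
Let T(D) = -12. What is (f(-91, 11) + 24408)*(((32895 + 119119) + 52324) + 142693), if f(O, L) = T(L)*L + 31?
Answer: 8435282517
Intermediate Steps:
f(O, L) = 31 - 12*L (f(O, L) = -12*L + 31 = 31 - 12*L)
(f(-91, 11) + 24408)*(((32895 + 119119) + 52324) + 142693) = ((31 - 12*11) + 24408)*(((32895 + 119119) + 52324) + 142693) = ((31 - 132) + 24408)*((152014 + 52324) + 142693) = (-101 + 24408)*(204338 + 142693) = 24307*347031 = 8435282517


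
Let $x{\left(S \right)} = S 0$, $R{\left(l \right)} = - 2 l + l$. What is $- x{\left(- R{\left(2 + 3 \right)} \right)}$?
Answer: $0$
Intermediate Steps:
$R{\left(l \right)} = - l$
$x{\left(S \right)} = 0$
$- x{\left(- R{\left(2 + 3 \right)} \right)} = \left(-1\right) 0 = 0$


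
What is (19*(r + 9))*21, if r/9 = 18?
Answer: 68229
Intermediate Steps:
r = 162 (r = 9*18 = 162)
(19*(r + 9))*21 = (19*(162 + 9))*21 = (19*171)*21 = 3249*21 = 68229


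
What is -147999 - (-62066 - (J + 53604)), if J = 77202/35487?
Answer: -127464669/3943 ≈ -32327.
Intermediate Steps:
J = 8578/3943 (J = 77202*(1/35487) = 8578/3943 ≈ 2.1755)
-147999 - (-62066 - (J + 53604)) = -147999 - (-62066 - (8578/3943 + 53604)) = -147999 - (-62066 - 1*211369150/3943) = -147999 - (-62066 - 211369150/3943) = -147999 - 1*(-456095388/3943) = -147999 + 456095388/3943 = -127464669/3943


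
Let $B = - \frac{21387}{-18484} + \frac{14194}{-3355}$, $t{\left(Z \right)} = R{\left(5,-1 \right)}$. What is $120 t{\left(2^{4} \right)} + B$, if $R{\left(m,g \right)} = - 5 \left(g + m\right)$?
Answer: $- \frac{149023776511}{62013820} \approx -2403.1$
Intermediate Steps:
$R{\left(m,g \right)} = - 5 g - 5 m$
$t{\left(Z \right)} = -20$ ($t{\left(Z \right)} = \left(-5\right) \left(-1\right) - 25 = 5 - 25 = -20$)
$B = - \frac{190608511}{62013820}$ ($B = \left(-21387\right) \left(- \frac{1}{18484}\right) + 14194 \left(- \frac{1}{3355}\right) = \frac{21387}{18484} - \frac{14194}{3355} = - \frac{190608511}{62013820} \approx -3.0736$)
$120 t{\left(2^{4} \right)} + B = 120 \left(-20\right) - \frac{190608511}{62013820} = -2400 - \frac{190608511}{62013820} = - \frac{149023776511}{62013820}$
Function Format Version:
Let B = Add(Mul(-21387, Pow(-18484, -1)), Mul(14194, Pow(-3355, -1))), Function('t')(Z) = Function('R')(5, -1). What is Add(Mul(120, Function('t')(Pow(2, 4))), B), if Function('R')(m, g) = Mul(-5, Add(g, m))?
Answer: Rational(-149023776511, 62013820) ≈ -2403.1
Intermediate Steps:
Function('R')(m, g) = Add(Mul(-5, g), Mul(-5, m))
Function('t')(Z) = -20 (Function('t')(Z) = Add(Mul(-5, -1), Mul(-5, 5)) = Add(5, -25) = -20)
B = Rational(-190608511, 62013820) (B = Add(Mul(-21387, Rational(-1, 18484)), Mul(14194, Rational(-1, 3355))) = Add(Rational(21387, 18484), Rational(-14194, 3355)) = Rational(-190608511, 62013820) ≈ -3.0736)
Add(Mul(120, Function('t')(Pow(2, 4))), B) = Add(Mul(120, -20), Rational(-190608511, 62013820)) = Add(-2400, Rational(-190608511, 62013820)) = Rational(-149023776511, 62013820)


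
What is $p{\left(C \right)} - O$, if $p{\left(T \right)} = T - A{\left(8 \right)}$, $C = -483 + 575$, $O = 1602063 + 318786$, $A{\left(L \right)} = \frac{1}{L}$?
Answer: $- \frac{15366057}{8} \approx -1.9208 \cdot 10^{6}$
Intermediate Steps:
$O = 1920849$
$C = 92$
$p{\left(T \right)} = - \frac{1}{8} + T$ ($p{\left(T \right)} = T - \frac{1}{8} = - \frac{1}{8} + T$)
$p{\left(C \right)} - O = \left(- \frac{1}{8} + 92\right) - 1920849 = \frac{735}{8} - 1920849 = - \frac{15366057}{8}$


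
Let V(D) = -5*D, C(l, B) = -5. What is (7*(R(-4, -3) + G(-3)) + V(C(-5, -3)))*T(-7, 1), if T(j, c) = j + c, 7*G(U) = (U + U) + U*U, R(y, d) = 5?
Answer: -378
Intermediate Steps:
G(U) = U²/7 + 2*U/7 (G(U) = ((U + U) + U*U)/7 = (2*U + U²)/7 = (U² + 2*U)/7 = U²/7 + 2*U/7)
T(j, c) = c + j
(7*(R(-4, -3) + G(-3)) + V(C(-5, -3)))*T(-7, 1) = (7*(5 + (⅐)*(-3)*(2 - 3)) - 5*(-5))*(1 - 7) = (7*(5 + (⅐)*(-3)*(-1)) + 25)*(-6) = (7*(5 + 3/7) + 25)*(-6) = (7*(38/7) + 25)*(-6) = (38 + 25)*(-6) = 63*(-6) = -378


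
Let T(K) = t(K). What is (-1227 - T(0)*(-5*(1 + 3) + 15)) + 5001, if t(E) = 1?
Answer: 3779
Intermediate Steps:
T(K) = 1
(-1227 - T(0)*(-5*(1 + 3) + 15)) + 5001 = (-1227 - (-5*(1 + 3) + 15)) + 5001 = (-1227 - (-5*4 + 15)) + 5001 = (-1227 - (-20 + 15)) + 5001 = (-1227 - (-5)) + 5001 = (-1227 - 1*(-5)) + 5001 = (-1227 + 5) + 5001 = -1222 + 5001 = 3779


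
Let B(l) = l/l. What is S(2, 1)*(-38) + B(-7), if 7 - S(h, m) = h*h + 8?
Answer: 191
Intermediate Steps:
S(h, m) = -1 - h**2 (S(h, m) = 7 - (h*h + 8) = 7 - (h**2 + 8) = 7 - (8 + h**2) = 7 + (-8 - h**2) = -1 - h**2)
B(l) = 1
S(2, 1)*(-38) + B(-7) = (-1 - 1*2**2)*(-38) + 1 = (-1 - 1*4)*(-38) + 1 = (-1 - 4)*(-38) + 1 = -5*(-38) + 1 = 190 + 1 = 191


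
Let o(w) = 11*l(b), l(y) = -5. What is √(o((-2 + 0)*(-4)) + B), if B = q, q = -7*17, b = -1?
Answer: I*√174 ≈ 13.191*I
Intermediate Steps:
o(w) = -55 (o(w) = 11*(-5) = -55)
q = -119
B = -119
√(o((-2 + 0)*(-4)) + B) = √(-55 - 119) = √(-174) = I*√174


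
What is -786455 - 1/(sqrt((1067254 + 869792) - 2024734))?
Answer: -786455 + I*sqrt(21922)/43844 ≈ -7.8646e+5 + 0.003377*I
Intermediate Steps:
-786455 - 1/(sqrt((1067254 + 869792) - 2024734)) = -786455 - 1/(sqrt(1937046 - 2024734)) = -786455 - 1/(sqrt(-87688)) = -786455 - 1/(2*I*sqrt(21922)) = -786455 - (-1)*I*sqrt(21922)/43844 = -786455 + I*sqrt(21922)/43844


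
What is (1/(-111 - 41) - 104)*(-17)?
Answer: 268753/152 ≈ 1768.1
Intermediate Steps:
(1/(-111 - 41) - 104)*(-17) = (1/(-152) - 104)*(-17) = (-1/152 - 104)*(-17) = -15809/152*(-17) = 268753/152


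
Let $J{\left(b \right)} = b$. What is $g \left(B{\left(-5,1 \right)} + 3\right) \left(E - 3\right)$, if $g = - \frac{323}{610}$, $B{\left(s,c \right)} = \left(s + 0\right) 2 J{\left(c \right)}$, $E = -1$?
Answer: $- \frac{4522}{305} \approx -14.826$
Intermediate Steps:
$B{\left(s,c \right)} = 2 c s$ ($B{\left(s,c \right)} = \left(s + 0\right) 2 c = s 2 c = 2 s c = 2 c s$)
$g = - \frac{323}{610}$ ($g = \left(-323\right) \frac{1}{610} = - \frac{323}{610} \approx -0.52951$)
$g \left(B{\left(-5,1 \right)} + 3\right) \left(E - 3\right) = - \frac{323 \left(2 \cdot 1 \left(-5\right) + 3\right) \left(-1 - 3\right)}{610} = - \frac{323 \left(-10 + 3\right) \left(-4\right)}{610} = - \frac{323 \left(\left(-7\right) \left(-4\right)\right)}{610} = \left(- \frac{323}{610}\right) 28 = - \frac{4522}{305}$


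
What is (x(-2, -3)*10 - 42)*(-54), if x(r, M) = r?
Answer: 3348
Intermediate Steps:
(x(-2, -3)*10 - 42)*(-54) = (-2*10 - 42)*(-54) = (-20 - 42)*(-54) = -62*(-54) = 3348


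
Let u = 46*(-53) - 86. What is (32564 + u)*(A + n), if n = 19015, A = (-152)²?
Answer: 1265254760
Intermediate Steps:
A = 23104
u = -2524 (u = -2438 - 86 = -2524)
(32564 + u)*(A + n) = (32564 - 2524)*(23104 + 19015) = 30040*42119 = 1265254760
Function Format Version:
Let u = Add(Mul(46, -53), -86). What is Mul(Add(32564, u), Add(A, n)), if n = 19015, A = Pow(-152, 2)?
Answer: 1265254760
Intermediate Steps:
A = 23104
u = -2524 (u = Add(-2438, -86) = -2524)
Mul(Add(32564, u), Add(A, n)) = Mul(Add(32564, -2524), Add(23104, 19015)) = Mul(30040, 42119) = 1265254760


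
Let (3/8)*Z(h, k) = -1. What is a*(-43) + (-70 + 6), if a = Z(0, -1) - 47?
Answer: 6215/3 ≈ 2071.7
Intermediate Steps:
Z(h, k) = -8/3 (Z(h, k) = (8/3)*(-1) = -8/3)
a = -149/3 (a = -8/3 - 47 = -149/3 ≈ -49.667)
a*(-43) + (-70 + 6) = -149/3*(-43) + (-70 + 6) = 6407/3 - 64 = 6215/3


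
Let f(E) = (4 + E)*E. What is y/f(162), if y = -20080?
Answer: -5020/6723 ≈ -0.74669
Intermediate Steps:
f(E) = E*(4 + E)
y/f(162) = -20080*1/(162*(4 + 162)) = -20080/(162*166) = -20080/26892 = -20080*1/26892 = -5020/6723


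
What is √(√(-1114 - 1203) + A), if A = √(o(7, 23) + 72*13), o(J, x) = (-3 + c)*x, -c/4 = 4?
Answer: √(√499 + I*√2317) ≈ 6.1402 + 3.9197*I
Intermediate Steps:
c = -16 (c = -4*4 = -16)
o(J, x) = -19*x (o(J, x) = (-3 - 16)*x = -19*x)
A = √499 (A = √(-19*23 + 72*13) = √(-437 + 936) = √499 ≈ 22.338)
√(√(-1114 - 1203) + A) = √(√(-1114 - 1203) + √499) = √(√(-2317) + √499) = √(I*√2317 + √499) = √(√499 + I*√2317)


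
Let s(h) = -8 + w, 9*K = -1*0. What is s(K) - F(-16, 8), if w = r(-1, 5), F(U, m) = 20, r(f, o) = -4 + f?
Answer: -33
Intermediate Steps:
w = -5 (w = -4 - 1 = -5)
K = 0 (K = (-1*0)/9 = (1/9)*0 = 0)
s(h) = -13 (s(h) = -8 - 5 = -13)
s(K) - F(-16, 8) = -13 - 1*20 = -13 - 20 = -33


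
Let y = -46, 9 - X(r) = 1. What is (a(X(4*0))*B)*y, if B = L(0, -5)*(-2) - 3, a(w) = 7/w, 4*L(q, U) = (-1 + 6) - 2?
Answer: 1449/8 ≈ 181.13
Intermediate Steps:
X(r) = 8 (X(r) = 9 - 1*1 = 9 - 1 = 8)
L(q, U) = ¾ (L(q, U) = ((-1 + 6) - 2)/4 = (5 - 2)/4 = (¼)*3 = ¾)
B = -9/2 (B = (¾)*(-2) - 3 = -3/2 - 3 = -9/2 ≈ -4.5000)
(a(X(4*0))*B)*y = ((7/8)*(-9/2))*(-46) = -63/16*(-46) = 1449/8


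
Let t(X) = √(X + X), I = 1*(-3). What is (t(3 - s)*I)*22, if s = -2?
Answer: -66*√10 ≈ -208.71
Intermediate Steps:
I = -3
t(X) = √2*√X (t(X) = √(2*X) = √2*√X)
(t(3 - s)*I)*22 = ((√2*√(3 - 1*(-2)))*(-3))*22 = ((√2*√(3 + 2))*(-3))*22 = ((√2*√5)*(-3))*22 = (√10*(-3))*22 = -3*√10*22 = -66*√10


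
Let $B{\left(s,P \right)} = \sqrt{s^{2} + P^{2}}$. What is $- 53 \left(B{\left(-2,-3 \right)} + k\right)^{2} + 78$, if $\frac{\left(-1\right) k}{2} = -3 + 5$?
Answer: $-1459 + 424 \sqrt{13} \approx 69.754$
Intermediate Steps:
$k = -4$ ($k = - 2 \left(-3 + 5\right) = \left(-2\right) 2 = -4$)
$B{\left(s,P \right)} = \sqrt{P^{2} + s^{2}}$
$- 53 \left(B{\left(-2,-3 \right)} + k\right)^{2} + 78 = - 53 \left(\sqrt{\left(-3\right)^{2} + \left(-2\right)^{2}} - 4\right)^{2} + 78 = - 53 \left(\sqrt{9 + 4} - 4\right)^{2} + 78 = - 53 \left(\sqrt{13} - 4\right)^{2} + 78 = - 53 \left(-4 + \sqrt{13}\right)^{2} + 78 = 78 - 53 \left(-4 + \sqrt{13}\right)^{2}$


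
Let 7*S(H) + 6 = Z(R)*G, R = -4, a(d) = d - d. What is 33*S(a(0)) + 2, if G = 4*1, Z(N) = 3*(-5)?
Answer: -2164/7 ≈ -309.14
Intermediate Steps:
a(d) = 0
Z(N) = -15
G = 4
S(H) = -66/7 (S(H) = -6/7 + (-15*4)/7 = -6/7 + (⅐)*(-60) = -6/7 - 60/7 = -66/7)
33*S(a(0)) + 2 = 33*(-66/7) + 2 = -2178/7 + 2 = -2164/7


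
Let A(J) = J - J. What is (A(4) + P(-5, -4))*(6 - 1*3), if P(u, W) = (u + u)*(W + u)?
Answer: 270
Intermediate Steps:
A(J) = 0
P(u, W) = 2*u*(W + u) (P(u, W) = (2*u)*(W + u) = 2*u*(W + u))
(A(4) + P(-5, -4))*(6 - 1*3) = (0 + 2*(-5)*(-4 - 5))*(6 - 1*3) = (0 + 2*(-5)*(-9))*(6 - 3) = (0 + 90)*3 = 90*3 = 270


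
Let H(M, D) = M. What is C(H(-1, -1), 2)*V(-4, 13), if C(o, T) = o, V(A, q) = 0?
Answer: 0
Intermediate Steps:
C(H(-1, -1), 2)*V(-4, 13) = -1*0 = 0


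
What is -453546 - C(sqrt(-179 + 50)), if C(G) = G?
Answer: -453546 - I*sqrt(129) ≈ -4.5355e+5 - 11.358*I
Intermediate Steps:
-453546 - C(sqrt(-179 + 50)) = -453546 - sqrt(-179 + 50) = -453546 - sqrt(-129) = -453546 - I*sqrt(129)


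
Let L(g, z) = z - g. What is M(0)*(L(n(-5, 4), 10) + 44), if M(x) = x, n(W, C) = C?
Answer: 0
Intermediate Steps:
M(0)*(L(n(-5, 4), 10) + 44) = 0*((10 - 1*4) + 44) = 0*((10 - 4) + 44) = 0*(6 + 44) = 0*50 = 0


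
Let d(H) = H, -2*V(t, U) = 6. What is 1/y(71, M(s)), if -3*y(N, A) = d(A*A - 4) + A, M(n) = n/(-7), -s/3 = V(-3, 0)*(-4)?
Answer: -147/1352 ≈ -0.10873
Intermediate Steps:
V(t, U) = -3 (V(t, U) = -1/2*6 = -3)
s = -36 (s = -(-9)*(-4) = -3*12 = -36)
M(n) = -n/7 (M(n) = n*(-1/7) = -n/7)
y(N, A) = 4/3 - A/3 - A**2/3 (y(N, A) = -((A*A - 4) + A)/3 = -((A**2 - 4) + A)/3 = -((-4 + A**2) + A)/3 = -(-4 + A + A**2)/3 = 4/3 - A/3 - A**2/3)
1/y(71, M(s)) = 1/(4/3 - (-1)*(-36)/21 - (-1/7*(-36))**2/3) = 1/(4/3 - 1/3*36/7 - (36/7)**2/3) = 1/(4/3 - 12/7 - 1/3*1296/49) = 1/(4/3 - 12/7 - 432/49) = 1/(-1352/147) = -147/1352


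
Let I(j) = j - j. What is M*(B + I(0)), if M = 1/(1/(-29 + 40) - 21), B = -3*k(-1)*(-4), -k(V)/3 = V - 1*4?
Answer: -198/23 ≈ -8.6087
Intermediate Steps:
k(V) = 12 - 3*V (k(V) = -3*(V - 1*4) = -3*(V - 4) = -3*(-4 + V) = 12 - 3*V)
B = 180 (B = -3*(12 - 3*(-1))*(-4) = -3*(12 + 3)*(-4) = -3*15*(-4) = -45*(-4) = 180)
I(j) = 0
M = -11/230 (M = 1/(1/11 - 21) = 1/(-230/11) = -11/230 ≈ -0.047826)
M*(B + I(0)) = -11*(180 + 0)/230 = -11/230*180 = -198/23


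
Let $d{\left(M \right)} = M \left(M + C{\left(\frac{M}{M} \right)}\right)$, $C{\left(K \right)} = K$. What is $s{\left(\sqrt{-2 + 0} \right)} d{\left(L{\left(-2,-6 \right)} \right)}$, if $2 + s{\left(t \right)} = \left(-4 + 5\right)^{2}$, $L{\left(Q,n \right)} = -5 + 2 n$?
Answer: $-272$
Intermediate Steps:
$s{\left(t \right)} = -1$ ($s{\left(t \right)} = -2 + \left(-4 + 5\right)^{2} = -2 + 1^{2} = -2 + 1 = -1$)
$d{\left(M \right)} = M \left(1 + M\right)$ ($d{\left(M \right)} = M \left(M + \frac{M}{M}\right) = M \left(M + 1\right) = M \left(1 + M\right)$)
$s{\left(\sqrt{-2 + 0} \right)} d{\left(L{\left(-2,-6 \right)} \right)} = - \left(-5 + 2 \left(-6\right)\right) \left(1 + \left(-5 + 2 \left(-6\right)\right)\right) = - \left(-5 - 12\right) \left(1 - 17\right) = - \left(-17\right) \left(1 - 17\right) = - \left(-17\right) \left(-16\right) = \left(-1\right) 272 = -272$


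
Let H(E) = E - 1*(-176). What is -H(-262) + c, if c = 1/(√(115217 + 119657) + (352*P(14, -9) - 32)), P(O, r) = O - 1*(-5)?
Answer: 1894904194/22033731 - √234874/44067462 ≈ 86.000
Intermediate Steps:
P(O, r) = 5 + O (P(O, r) = O + 5 = 5 + O)
H(E) = 176 + E (H(E) = E + 176 = 176 + E)
c = 1/(6656 + √234874) (c = 1/(√(115217 + 119657) + (352*(5 + 14) - 32)) = 1/(√234874 + (352*19 - 32)) = 1/(√234874 + (6688 - 32)) = 1/(√234874 + 6656) = 1/(6656 + √234874) ≈ 0.00014004)
-H(-262) + c = -(176 - 262) + (3328/22033731 - √234874/44067462) = -1*(-86) + (3328/22033731 - √234874/44067462) = 86 + (3328/22033731 - √234874/44067462) = 1894904194/22033731 - √234874/44067462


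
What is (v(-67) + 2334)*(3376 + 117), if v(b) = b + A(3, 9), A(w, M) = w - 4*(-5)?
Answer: 7998970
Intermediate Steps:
A(w, M) = 20 + w (A(w, M) = w + 20 = 20 + w)
v(b) = 23 + b (v(b) = b + (20 + 3) = b + 23 = 23 + b)
(v(-67) + 2334)*(3376 + 117) = ((23 - 67) + 2334)*(3376 + 117) = (-44 + 2334)*3493 = 2290*3493 = 7998970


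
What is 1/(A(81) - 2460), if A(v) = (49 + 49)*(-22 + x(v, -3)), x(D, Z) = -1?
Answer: -1/4714 ≈ -0.00021213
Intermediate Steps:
A(v) = -2254 (A(v) = (49 + 49)*(-22 - 1) = 98*(-23) = -2254)
1/(A(81) - 2460) = 1/(-2254 - 2460) = 1/(-4714) = -1/4714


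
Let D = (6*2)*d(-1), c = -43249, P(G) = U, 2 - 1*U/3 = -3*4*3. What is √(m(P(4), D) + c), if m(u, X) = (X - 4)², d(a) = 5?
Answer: 3*I*√4457 ≈ 200.28*I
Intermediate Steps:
U = 114 (U = 6 - 3*(-3*4)*3 = 6 - (-36)*3 = 6 - 3*(-36) = 6 + 108 = 114)
P(G) = 114
D = 60 (D = (6*2)*5 = 12*5 = 60)
m(u, X) = (-4 + X)²
√(m(P(4), D) + c) = √((-4 + 60)² - 43249) = √(56² - 43249) = √(3136 - 43249) = √(-40113) = 3*I*√4457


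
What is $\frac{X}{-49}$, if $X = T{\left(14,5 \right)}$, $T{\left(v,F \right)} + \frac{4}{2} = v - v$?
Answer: $\frac{2}{49} \approx 0.040816$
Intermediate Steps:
$T{\left(v,F \right)} = -2$ ($T{\left(v,F \right)} = -2 + \left(v - v\right) = -2 + 0 = -2$)
$X = -2$
$\frac{X}{-49} = - \frac{2}{-49} = \left(-2\right) \left(- \frac{1}{49}\right) = \frac{2}{49}$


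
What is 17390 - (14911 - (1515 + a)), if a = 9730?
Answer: 13724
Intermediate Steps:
17390 - (14911 - (1515 + a)) = 17390 - (14911 - (1515 + 9730)) = 17390 - (14911 - 1*11245) = 17390 - (14911 - 11245) = 17390 - 1*3666 = 17390 - 3666 = 13724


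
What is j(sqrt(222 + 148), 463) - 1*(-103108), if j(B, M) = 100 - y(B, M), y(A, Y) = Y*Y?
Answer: -111161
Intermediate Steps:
y(A, Y) = Y**2
j(B, M) = 100 - M**2
j(sqrt(222 + 148), 463) - 1*(-103108) = (100 - 1*463**2) - 1*(-103108) = (100 - 1*214369) + 103108 = (100 - 214369) + 103108 = -214269 + 103108 = -111161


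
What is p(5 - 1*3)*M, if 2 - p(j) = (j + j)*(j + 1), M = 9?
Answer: -90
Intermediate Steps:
p(j) = 2 - 2*j*(1 + j) (p(j) = 2 - (j + j)*(j + 1) = 2 - 2*j*(1 + j))
p(5 - 1*3)*M = (2 - 2*(5 - 1*3) - 2*(5 - 1*3)**2)*9 = (2 - 2*(5 - 3) - 2*(5 - 3)**2)*9 = (2 - 2*2 - 2*2**2)*9 = (2 - 4 - 2*4)*9 = (2 - 4 - 8)*9 = -10*9 = -90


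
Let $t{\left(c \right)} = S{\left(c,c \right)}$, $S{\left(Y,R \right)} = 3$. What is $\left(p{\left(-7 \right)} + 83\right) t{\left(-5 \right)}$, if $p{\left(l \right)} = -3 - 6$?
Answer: $222$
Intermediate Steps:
$p{\left(l \right)} = -9$
$t{\left(c \right)} = 3$
$\left(p{\left(-7 \right)} + 83\right) t{\left(-5 \right)} = \left(-9 + 83\right) 3 = 74 \cdot 3 = 222$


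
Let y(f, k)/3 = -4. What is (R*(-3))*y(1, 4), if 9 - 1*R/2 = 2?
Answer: 504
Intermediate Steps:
R = 14 (R = 18 - 2*2 = 18 - 4 = 14)
y(f, k) = -12 (y(f, k) = 3*(-4) = -12)
(R*(-3))*y(1, 4) = (14*(-3))*(-12) = -42*(-12) = 504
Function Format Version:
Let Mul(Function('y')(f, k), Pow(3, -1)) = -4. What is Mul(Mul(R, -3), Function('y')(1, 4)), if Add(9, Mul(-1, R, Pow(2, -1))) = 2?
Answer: 504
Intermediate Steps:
R = 14 (R = Add(18, Mul(-2, 2)) = Add(18, -4) = 14)
Function('y')(f, k) = -12 (Function('y')(f, k) = Mul(3, -4) = -12)
Mul(Mul(R, -3), Function('y')(1, 4)) = Mul(Mul(14, -3), -12) = Mul(-42, -12) = 504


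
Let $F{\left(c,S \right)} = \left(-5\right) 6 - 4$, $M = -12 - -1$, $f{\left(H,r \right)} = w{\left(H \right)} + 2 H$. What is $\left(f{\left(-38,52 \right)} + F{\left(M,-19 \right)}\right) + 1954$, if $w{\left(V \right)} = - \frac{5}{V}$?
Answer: $\frac{70077}{38} \approx 1844.1$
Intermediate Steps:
$f{\left(H,r \right)} = - \frac{5}{H} + 2 H$
$M = -11$ ($M = -12 + 1 = -11$)
$F{\left(c,S \right)} = -34$ ($F{\left(c,S \right)} = -30 - 4 = -34$)
$\left(f{\left(-38,52 \right)} + F{\left(M,-19 \right)}\right) + 1954 = \left(\left(- \frac{5}{-38} + 2 \left(-38\right)\right) - 34\right) + 1954 = \left(\left(\left(-5\right) \left(- \frac{1}{38}\right) - 76\right) - 34\right) + 1954 = \left(\left(\frac{5}{38} - 76\right) - 34\right) + 1954 = \left(- \frac{2883}{38} - 34\right) + 1954 = - \frac{4175}{38} + 1954 = \frac{70077}{38}$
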